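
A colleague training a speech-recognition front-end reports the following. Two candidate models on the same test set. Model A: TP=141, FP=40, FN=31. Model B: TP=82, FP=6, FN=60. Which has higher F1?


Model A: P=141/181=0.779, R=141/172=0.8198, F1=2PR/(P+R)=2TP/(2TP+FP+FN)=282/353=0.7989
Model B: P=82/88=0.9318, R=82/142=0.5775, F1=2PR/(P+R)=2TP/(2TP+FP+FN)=164/230=0.713
0.7989 > 0.713 → Model A

Model A


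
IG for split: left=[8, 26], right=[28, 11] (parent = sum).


Parent = [36, 37], H_parent = 0.9999
H_left = 0.7871 (n=34), H_right = 0.8582 (n=39)
H_children = (34/73)·0.7871 + (39/73)·0.8582 = 0.8251
IG = 0.9999 - 0.8251 = 0.1748

0.1748


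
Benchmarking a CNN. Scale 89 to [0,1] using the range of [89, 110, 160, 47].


min=47, max=160
(89-47)/(160-47) = 42/113 = 0.3717

0.3717


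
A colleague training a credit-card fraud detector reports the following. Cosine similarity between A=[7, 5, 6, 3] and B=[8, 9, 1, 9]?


A·B = 7·8 + 5·9 + 6·1 + 3·9 = 134
‖A‖ = √119 = 10.9087, ‖B‖ = √227 = 15.0665
cos = 134/(√119·√227) = 134/√27013 = 0.8153

0.8153


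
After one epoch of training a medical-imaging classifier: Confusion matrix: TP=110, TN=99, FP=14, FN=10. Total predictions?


Total = TP + TN + FP + FN
= 110 + 99 + 14 + 10
= 233
(Predicted positive: 124, predicted negative: 109)

233


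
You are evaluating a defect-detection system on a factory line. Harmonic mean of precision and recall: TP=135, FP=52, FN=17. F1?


Precision = 135/187 = 0.7219
Recall = 135/152 = 0.8882
F1 = 2·P·R/(P+R) = 2·TP/(2·TP+FP+FN) = 270/(270+52+17) = 270/339 = 0.7965

0.7965


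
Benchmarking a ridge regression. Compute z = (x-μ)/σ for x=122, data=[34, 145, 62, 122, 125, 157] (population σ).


μ = 107.5, σ = 44.4325
z = (122 - 107.5)/44.4325 = 0.3263

0.3263


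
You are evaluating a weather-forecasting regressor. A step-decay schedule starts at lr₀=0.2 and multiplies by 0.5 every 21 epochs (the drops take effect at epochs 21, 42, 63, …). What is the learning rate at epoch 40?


n_drops = ⌊40/21⌋ = 1
lr = 0.2·0.5^1 = 0.2·0.5 = 0.1

0.1


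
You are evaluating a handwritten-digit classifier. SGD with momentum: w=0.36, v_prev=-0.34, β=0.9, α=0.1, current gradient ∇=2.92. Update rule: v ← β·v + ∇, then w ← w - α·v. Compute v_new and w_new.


v_new = 0.9·-0.34 + 2.92 = -0.306 + 2.92 = 2.614
w_new = 0.36 - 0.1·2.614 = 0.36 - 0.2614 = 0.0986

v_new=2.614, w_new=0.0986


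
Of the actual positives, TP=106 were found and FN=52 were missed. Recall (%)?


Recall = TP/(TP+FN)
= 106/(106+52)
= 106/158 = 67.09%

67.09%


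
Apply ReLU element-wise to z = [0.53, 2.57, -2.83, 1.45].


ReLU(0.53) = max(0, 0.53) = 0.53
ReLU(2.57) = max(0, 2.57) = 2.57
ReLU(-2.83) = max(0, -2.83) = 0.0
ReLU(1.45) = max(0, 1.45) = 1.45
result = [0.53, 2.57, 0.0, 1.45]

[0.53, 2.57, 0.0, 1.45]


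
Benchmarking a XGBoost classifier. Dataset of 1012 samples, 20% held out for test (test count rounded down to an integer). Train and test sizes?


Test = ⌊1012·20/100⌋ = 202
Train = 1012 - 202 = 810

Train: 810, Test: 202


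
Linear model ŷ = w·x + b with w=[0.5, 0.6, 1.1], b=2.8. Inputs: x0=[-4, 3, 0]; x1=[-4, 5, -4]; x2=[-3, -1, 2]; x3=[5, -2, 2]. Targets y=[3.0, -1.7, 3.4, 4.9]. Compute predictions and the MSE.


ŷ0 = (0.5)·(-4) + (0.6)·(3) + (1.1)·(0) + 2.8 = 2.6
ŷ1 = (0.5)·(-4) + (0.6)·(5) + (1.1)·(-4) + 2.8 = -0.6
ŷ2 = (0.5)·(-3) + (0.6)·(-1) + (1.1)·(2) + 2.8 = 2.9
ŷ3 = (0.5)·(5) + (0.6)·(-2) + (1.1)·(2) + 2.8 = 6.3
errors² = [0.16, 1.21, 0.25, 1.96]
MSE = 3.5800/4 = 0.895

0.895


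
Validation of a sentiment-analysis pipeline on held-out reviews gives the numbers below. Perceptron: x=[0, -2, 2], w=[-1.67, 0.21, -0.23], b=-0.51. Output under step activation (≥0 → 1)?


z = (0)·(-1.67) + (-2)·(0.21) + (2)·(-0.23) - 0.51
  = -1.39
step(z) = 0 (z<0)

0


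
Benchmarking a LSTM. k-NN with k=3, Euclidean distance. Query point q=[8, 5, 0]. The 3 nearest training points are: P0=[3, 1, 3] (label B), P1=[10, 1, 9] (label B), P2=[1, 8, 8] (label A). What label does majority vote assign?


d(q,P0) = 7.0711  (label B)
d(q,P1) = 10.0499  (label B)
d(q,P2) = 11.0454  (label A)
Votes: A=1, B=2
Majority → B

B


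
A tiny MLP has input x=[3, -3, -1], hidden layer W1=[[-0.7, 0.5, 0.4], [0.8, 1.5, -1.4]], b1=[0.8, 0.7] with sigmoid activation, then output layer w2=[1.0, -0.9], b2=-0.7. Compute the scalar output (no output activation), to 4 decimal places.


z1[0] = (-0.7)·(3) + (0.5)·(-3) + (0.4)·(-1) + 0.8 = -3.2
z1[1] = (0.8)·(3) + (1.5)·(-3) + (-1.4)·(-1) + 0.7 = 0.0
h = sigmoid(z1) = [0.0392, 0.5]
output = (1.0)·(0.0392) + (-0.9)·(0.5) - 0.7 = -1.1108

-1.1108


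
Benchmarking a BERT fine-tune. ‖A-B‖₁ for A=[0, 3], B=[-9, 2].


d = |0+ 9| + |3-2|
  = 9 + 1
  = 10

10


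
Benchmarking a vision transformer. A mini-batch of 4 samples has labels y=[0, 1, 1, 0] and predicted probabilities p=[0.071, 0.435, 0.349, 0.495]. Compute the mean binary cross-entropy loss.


L[0] = -ln(1-0.071) = -ln(0.929) = 0.0736
L[1] = -ln(0.435) = 0.8324
L[2] = -ln(0.349) = 1.0527
L[3] = -ln(1-0.495) = -ln(0.505) = 0.6832
mean = (0.0736 + 0.8324 + 1.0527 + 0.6832)/4 = 0.6605

0.6605


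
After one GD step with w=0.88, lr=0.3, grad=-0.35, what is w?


w_new = w - α·∇
= 0.88 - 0.3·-0.35
= 0.88 + 0.105
= 0.985

0.985


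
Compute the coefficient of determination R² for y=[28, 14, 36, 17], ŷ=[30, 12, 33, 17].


ȳ = 23.75
SS_res = Σ(y-ŷ)² = 17
SS_tot = Σ(y-ȳ)² = 308.75
R² = 1 - SS_res/SS_tot = 1 - 0.0551 = 0.9449

0.9449


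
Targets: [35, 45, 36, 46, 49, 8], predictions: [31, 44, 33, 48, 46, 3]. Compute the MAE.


Absolute errors: |35-31|=4, |45-44|=1, |36-33|=3, |46-48|=2, |49-46|=3, |8-3|=5
Sum = 18
MAE = 18/6 = 3

3


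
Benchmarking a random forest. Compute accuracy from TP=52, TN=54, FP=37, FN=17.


Accuracy = (TP+TN)/(TP+TN+FP+FN)
= (52+54)/(160)
= 106/160 = 66.25%

66.25%


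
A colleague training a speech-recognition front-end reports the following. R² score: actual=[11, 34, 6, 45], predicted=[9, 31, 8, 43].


ȳ = 24
SS_res = Σ(y-ŷ)² = 21
SS_tot = Σ(y-ȳ)² = 1034
R² = 1 - SS_res/SS_tot = 1 - 0.0203 = 0.9797

0.9797


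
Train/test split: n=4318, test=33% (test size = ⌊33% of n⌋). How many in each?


Test = ⌊4318·33/100⌋ = 1424
Train = 4318 - 1424 = 2894

Train: 2894, Test: 1424


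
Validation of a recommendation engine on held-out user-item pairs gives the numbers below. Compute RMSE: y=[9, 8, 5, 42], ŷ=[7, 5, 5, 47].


MSE = 38/4 = 9.5
RMSE = √(38/4) = 3.0822

3.0822


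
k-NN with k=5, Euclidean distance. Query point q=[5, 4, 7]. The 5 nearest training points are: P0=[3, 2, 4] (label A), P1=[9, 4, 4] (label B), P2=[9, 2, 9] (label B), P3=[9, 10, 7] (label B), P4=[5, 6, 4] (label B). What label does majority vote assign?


d(q,P0) = 4.1231  (label A)
d(q,P1) = 5.0  (label B)
d(q,P2) = 4.899  (label B)
d(q,P3) = 7.2111  (label B)
d(q,P4) = 3.6056  (label B)
Votes: A=1, B=4
Majority → B

B


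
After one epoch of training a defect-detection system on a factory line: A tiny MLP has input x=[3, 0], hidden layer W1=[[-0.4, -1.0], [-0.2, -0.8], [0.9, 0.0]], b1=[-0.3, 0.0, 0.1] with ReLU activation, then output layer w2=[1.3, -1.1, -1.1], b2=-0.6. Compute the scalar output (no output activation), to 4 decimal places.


z1[0] = (-0.4)·(3) + (-1.0)·(0) - 0.3 = -1.5
z1[1] = (-0.2)·(3) + (-0.8)·(0) + 0.0 = -0.6
z1[2] = (0.9)·(3) + (0.0)·(0) + 0.1 = 2.8
h = ReLU(z1) = [0.0, 0.0, 2.8]
output = (1.3)·(0.0) + (-1.1)·(0.0) + (-1.1)·(2.8) - 0.6 = -3.68

-3.68


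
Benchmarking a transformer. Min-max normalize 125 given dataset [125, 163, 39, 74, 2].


min=2, max=163
(125-2)/(163-2) = 123/161 = 0.764

0.764


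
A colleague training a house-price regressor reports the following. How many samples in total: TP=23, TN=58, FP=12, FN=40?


Total = TP + TN + FP + FN
= 23 + 58 + 12 + 40
= 133
(Predicted positive: 35, predicted negative: 98)

133


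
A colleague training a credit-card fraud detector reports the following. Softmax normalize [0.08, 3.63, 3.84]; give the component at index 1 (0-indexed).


Exponentials: e^0.08=1.0833, e^3.63=37.7128, e^3.84=46.5255
Sum = 85.3216
Softmax = [0.0127, 0.442, 0.5453]
p[1] = 37.7128/85.3216 = 0.442

0.442


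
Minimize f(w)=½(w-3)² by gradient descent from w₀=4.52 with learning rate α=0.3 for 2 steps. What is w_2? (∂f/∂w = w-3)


step 1: grad = 4.52-3 = 1.52; w = 4.52 - 0.3·(1.52) = 4.064
step 2: grad = 4.064-3 = 1.064; w = 4.064 - 0.3·(1.064) = 3.7448

3.7448


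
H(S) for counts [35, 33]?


Probabilities: [35/68, 33/68] ≈ [0.5147, 0.4853]
H = -((35/68)·log₂(35/68) + (33/68)·log₂(33/68))
  = 0.9994 bits

0.9994 bits


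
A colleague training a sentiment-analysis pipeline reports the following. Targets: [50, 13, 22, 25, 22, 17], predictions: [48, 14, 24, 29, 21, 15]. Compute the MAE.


Absolute errors: |50-48|=2, |13-14|=1, |22-24|=2, |25-29|=4, |22-21|=1, |17-15|=2
Sum = 12
MAE = 12/6 = 2

2


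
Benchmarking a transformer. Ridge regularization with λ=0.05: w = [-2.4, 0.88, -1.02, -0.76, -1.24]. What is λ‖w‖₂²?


‖w‖₂² = (-2.4)² + (0.88)² + (-1.02)² + (-0.76)² + (-1.24)²
     = 5.76 + 0.7744 + 1.0404 + 0.5776 + 1.5376
     = 9.69
λ·‖w‖₂² = 0.05·9.69 = 0.4845

0.4845


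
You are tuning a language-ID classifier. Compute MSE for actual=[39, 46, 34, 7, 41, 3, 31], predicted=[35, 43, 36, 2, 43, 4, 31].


Squared errors: (39-35)²=16, (46-43)²=9, (34-36)²=4, (7-2)²=25, (41-43)²=4, (3-4)²=1, (31-31)²=0
Sum = 59
MSE = 59/7 = 59/7

59/7


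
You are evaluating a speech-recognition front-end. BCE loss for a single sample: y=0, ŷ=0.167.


BCE = -[y·ln(p) + (1-y)·ln(1-p)]
= -0 - 1·ln(1-0.167)
= -ln(0.833) = 0.1827

0.1827


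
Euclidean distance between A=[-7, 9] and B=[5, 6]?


d = √((-7-5)² + (9-6)²)
  = √(144 + 9)
  = √153 = 12.3693

12.3693


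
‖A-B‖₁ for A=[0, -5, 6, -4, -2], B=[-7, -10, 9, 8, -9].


d = |0+ 7| + |-5+ 10| + |6-9| + |-4-8| + |-2+ 9|
  = 7 + 5 + 3 + 12 + 7
  = 34

34


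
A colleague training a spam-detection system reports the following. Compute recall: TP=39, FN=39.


Recall = TP/(TP+FN)
= 39/(39+39)
= 39/78 = 50.0%

50.0%


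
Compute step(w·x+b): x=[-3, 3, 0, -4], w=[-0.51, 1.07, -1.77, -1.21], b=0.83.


z = (-3)·(-0.51) + (3)·(1.07) + (0)·(-1.77) + (-4)·(-1.21) + 0.83
  = 10.41
step(z) = 1 (z≥0)

1


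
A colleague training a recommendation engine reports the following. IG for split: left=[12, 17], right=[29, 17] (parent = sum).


Parent = [41, 34], H_parent = 0.9937
H_left = 0.9784 (n=29), H_right = 0.9503 (n=46)
H_children = (29/75)·0.9784 + (46/75)·0.9503 = 0.9612
IG = 0.9937 - 0.9612 = 0.0325

0.0325


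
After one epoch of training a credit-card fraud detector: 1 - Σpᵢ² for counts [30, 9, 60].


Probabilities: [30/99, 9/99, 60/99] ≈ [0.303, 0.0909, 0.6061]
Σpᵢ² = (900 + 81 + 3600)/99² = 4581/9801
Gini = 1 - Σpᵢ² = 1 - 4581/9801 = 0.5326

0.5326


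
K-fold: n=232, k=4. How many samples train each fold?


Fold size = 232/4 = 58
Training per fold = 232 - 58 = 174

174


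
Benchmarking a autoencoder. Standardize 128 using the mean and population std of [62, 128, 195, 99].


μ = 121, σ = 48.7083
z = (128 - 121)/48.7083 = 0.1437

0.1437


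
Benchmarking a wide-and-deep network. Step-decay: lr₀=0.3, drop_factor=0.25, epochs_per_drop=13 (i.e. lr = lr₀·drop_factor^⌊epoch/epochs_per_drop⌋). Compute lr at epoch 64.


n_drops = ⌊64/13⌋ = 4
lr = 0.3·0.25^4 = 0.3·0.00390625 = 0.001171875

0.001171875


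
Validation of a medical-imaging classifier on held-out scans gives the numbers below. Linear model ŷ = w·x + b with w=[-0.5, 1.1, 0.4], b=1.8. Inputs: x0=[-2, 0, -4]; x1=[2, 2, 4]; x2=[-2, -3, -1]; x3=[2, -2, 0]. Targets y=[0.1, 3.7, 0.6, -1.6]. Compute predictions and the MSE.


ŷ0 = (-0.5)·(-2) + (1.1)·(0) + (0.4)·(-4) + 1.8 = 1.2
ŷ1 = (-0.5)·(2) + (1.1)·(2) + (0.4)·(4) + 1.8 = 4.6
ŷ2 = (-0.5)·(-2) + (1.1)·(-3) + (0.4)·(-1) + 1.8 = -0.9
ŷ3 = (-0.5)·(2) + (1.1)·(-2) + (0.4)·(0) + 1.8 = -1.4
errors² = [1.21, 0.81, 2.25, 0.04]
MSE = 4.3100/4 = 1.0775

1.0775


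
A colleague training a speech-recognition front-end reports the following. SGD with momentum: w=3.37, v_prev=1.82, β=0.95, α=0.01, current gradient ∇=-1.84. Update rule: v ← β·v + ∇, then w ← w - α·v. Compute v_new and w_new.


v_new = 0.95·1.82 - 1.84 = 1.729 - 1.84 = -0.111
w_new = 3.37 - 0.01·-0.111 = 3.37 + 0.00111 = 3.37111

v_new=-0.111, w_new=3.37111


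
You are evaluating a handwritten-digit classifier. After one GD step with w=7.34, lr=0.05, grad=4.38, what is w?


w_new = w - α·∇
= 7.34 - 0.05·4.38
= 7.34 - 0.219
= 7.121

7.121


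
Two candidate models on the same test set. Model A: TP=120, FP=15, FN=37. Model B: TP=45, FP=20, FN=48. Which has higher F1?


Model A: P=120/135=0.8889, R=120/157=0.7643, F1=2PR/(P+R)=2TP/(2TP+FP+FN)=240/292=0.8219
Model B: P=45/65=0.6923, R=45/93=0.4839, F1=2PR/(P+R)=2TP/(2TP+FP+FN)=90/158=0.5696
0.8219 > 0.5696 → Model A

Model A


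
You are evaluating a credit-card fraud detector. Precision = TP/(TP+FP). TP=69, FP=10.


Precision = TP/(TP+FP)
= 69/(69+10)
= 69/79 = 87.34%

87.34%


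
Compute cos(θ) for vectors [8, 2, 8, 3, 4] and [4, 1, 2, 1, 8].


A·B = 8·4 + 2·1 + 8·2 + 3·1 + 4·8 = 85
‖A‖ = √157 = 12.53, ‖B‖ = √86 = 9.2736
cos = 85/(√157·√86) = 85/√13502 = 0.7315

0.7315


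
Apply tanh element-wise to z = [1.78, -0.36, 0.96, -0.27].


tanh(1.78) = 0.9447
tanh(-0.36) = -0.3452
tanh(0.96) = 0.7443
tanh(-0.27) = -0.2636
result = [0.9447, -0.3452, 0.7443, -0.2636]

[0.9447, -0.3452, 0.7443, -0.2636]


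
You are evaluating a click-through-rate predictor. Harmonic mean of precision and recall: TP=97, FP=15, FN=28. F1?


Precision = 97/112 = 0.8661
Recall = 97/125 = 0.776
F1 = 2·P·R/(P+R) = 2·TP/(2·TP+FP+FN) = 194/(194+15+28) = 194/237 = 0.8186

0.8186


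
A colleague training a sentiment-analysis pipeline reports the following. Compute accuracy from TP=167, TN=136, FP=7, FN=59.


Accuracy = (TP+TN)/(TP+TN+FP+FN)
= (167+136)/(369)
= 303/369 = 82.11%

82.11%


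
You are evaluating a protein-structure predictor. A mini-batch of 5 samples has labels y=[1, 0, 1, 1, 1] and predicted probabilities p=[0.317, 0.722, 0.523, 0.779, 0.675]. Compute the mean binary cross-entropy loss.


L[0] = -ln(0.317) = 1.1489
L[1] = -ln(1-0.722) = -ln(0.278) = 1.2801
L[2] = -ln(0.523) = 0.6482
L[3] = -ln(0.779) = 0.2497
L[4] = -ln(0.675) = 0.393
mean = (1.1489 + 1.2801 + 0.6482 + 0.2497 + 0.393)/5 = 0.744

0.744


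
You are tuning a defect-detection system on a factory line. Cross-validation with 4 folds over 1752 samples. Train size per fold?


Fold size = 1752/4 = 438
Training per fold = 1752 - 438 = 1314

1314


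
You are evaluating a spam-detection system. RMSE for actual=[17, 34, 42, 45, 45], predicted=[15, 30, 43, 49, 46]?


MSE = 38/5 = 7.6
RMSE = √(38/5) = 2.7568

2.7568


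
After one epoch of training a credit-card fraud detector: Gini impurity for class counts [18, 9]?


Probabilities: [18/27, 9/27] ≈ [0.6667, 0.3333]
Σpᵢ² = (324 + 81)/27² = 405/729
Gini = 1 - Σpᵢ² = 1 - 405/729 = 0.4444

0.4444


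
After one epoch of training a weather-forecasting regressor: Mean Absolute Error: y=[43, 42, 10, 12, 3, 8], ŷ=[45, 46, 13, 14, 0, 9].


Absolute errors: |43-45|=2, |42-46|=4, |10-13|=3, |12-14|=2, |3-0|=3, |8-9|=1
Sum = 15
MAE = 15/6 = 5/2

5/2


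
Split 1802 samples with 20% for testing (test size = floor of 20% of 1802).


Test = ⌊1802·20/100⌋ = 360
Train = 1802 - 360 = 1442

Train: 1442, Test: 360


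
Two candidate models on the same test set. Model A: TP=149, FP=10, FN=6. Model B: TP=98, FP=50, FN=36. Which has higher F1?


Model A: P=149/159=0.9371, R=149/155=0.9613, F1=2PR/(P+R)=2TP/(2TP+FP+FN)=298/314=0.949
Model B: P=98/148=0.6622, R=98/134=0.7313, F1=2PR/(P+R)=2TP/(2TP+FP+FN)=196/282=0.695
0.949 > 0.695 → Model A

Model A


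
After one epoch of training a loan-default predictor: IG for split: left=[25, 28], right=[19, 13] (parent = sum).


Parent = [44, 41], H_parent = 0.9991
H_left = 0.9977 (n=53), H_right = 0.9745 (n=32)
H_children = (53/85)·0.9977 + (32/85)·0.9745 = 0.989
IG = 0.9991 - 0.989 = 0.0101

0.0101


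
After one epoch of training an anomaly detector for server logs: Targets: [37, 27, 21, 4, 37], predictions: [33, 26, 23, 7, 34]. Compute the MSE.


Squared errors: (37-33)²=16, (27-26)²=1, (21-23)²=4, (4-7)²=9, (37-34)²=9
Sum = 39
MSE = 39/5 = 39/5

39/5


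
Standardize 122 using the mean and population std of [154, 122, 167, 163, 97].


μ = 140.6, σ = 26.9266
z = (122 - 140.6)/26.9266 = -0.6908

-0.6908


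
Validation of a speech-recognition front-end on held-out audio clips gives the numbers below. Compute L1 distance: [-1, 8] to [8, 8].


d = |-1-8| + |8-8|
  = 9 + 0
  = 9

9


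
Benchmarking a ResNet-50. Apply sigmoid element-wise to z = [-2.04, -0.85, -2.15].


σ(-2.04) = 1/(1+e^2.04) = 0.1151
σ(-0.85) = 1/(1+e^0.85) = 0.2994
σ(-2.15) = 1/(1+e^2.15) = 0.1043
result = [0.1151, 0.2994, 0.1043]

[0.1151, 0.2994, 0.1043]


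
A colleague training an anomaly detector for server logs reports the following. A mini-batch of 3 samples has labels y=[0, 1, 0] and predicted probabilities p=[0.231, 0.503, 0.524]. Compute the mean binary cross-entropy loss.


L[0] = -ln(1-0.231) = -ln(0.769) = 0.2627
L[1] = -ln(0.503) = 0.6872
L[2] = -ln(1-0.524) = -ln(0.476) = 0.7423
mean = (0.2627 + 0.6872 + 0.7423)/3 = 0.5641

0.5641


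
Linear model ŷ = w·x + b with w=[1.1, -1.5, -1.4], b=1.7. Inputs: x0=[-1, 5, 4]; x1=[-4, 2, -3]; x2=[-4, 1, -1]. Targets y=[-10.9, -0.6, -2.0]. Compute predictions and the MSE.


ŷ0 = (1.1)·(-1) + (-1.5)·(5) + (-1.4)·(4) + 1.7 = -12.5
ŷ1 = (1.1)·(-4) + (-1.5)·(2) + (-1.4)·(-3) + 1.7 = -1.5
ŷ2 = (1.1)·(-4) + (-1.5)·(1) + (-1.4)·(-1) + 1.7 = -2.8
errors² = [2.56, 0.81, 0.64]
MSE = 4.0100/3 = 1.3367

1.3367


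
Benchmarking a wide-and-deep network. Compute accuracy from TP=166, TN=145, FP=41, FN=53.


Accuracy = (TP+TN)/(TP+TN+FP+FN)
= (166+145)/(405)
= 311/405 = 76.79%

76.79%


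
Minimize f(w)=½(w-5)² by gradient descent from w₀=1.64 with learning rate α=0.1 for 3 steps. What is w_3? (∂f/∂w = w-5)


step 1: grad = 1.64-5 = -3.36; w = 1.64 - 0.1·(-3.36) = 1.976
step 2: grad = 1.976-5 = -3.024; w = 1.976 - 0.1·(-3.024) = 2.2784
step 3: grad = 2.2784-5 = -2.7216; w = 2.2784 - 0.1·(-2.7216) = 2.55056

2.55056


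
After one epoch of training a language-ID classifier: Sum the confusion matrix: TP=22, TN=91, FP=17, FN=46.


Total = TP + TN + FP + FN
= 22 + 91 + 17 + 46
= 176
(Predicted positive: 39, predicted negative: 137)

176


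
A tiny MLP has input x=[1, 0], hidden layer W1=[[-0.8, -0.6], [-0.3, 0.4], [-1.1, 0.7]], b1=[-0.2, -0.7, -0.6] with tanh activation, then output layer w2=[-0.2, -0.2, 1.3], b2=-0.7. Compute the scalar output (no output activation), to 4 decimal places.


z1[0] = (-0.8)·(1) + (-0.6)·(0) - 0.2 = -1.0
z1[1] = (-0.3)·(1) + (0.4)·(0) - 0.7 = -1.0
z1[2] = (-1.1)·(1) + (0.7)·(0) - 0.6 = -1.7
h = tanh(z1) = [-0.7616, -0.7616, -0.9354]
output = (-0.2)·(-0.7616) + (-0.2)·(-0.7616) + (1.3)·(-0.9354) - 0.7 = -1.6114

-1.6114


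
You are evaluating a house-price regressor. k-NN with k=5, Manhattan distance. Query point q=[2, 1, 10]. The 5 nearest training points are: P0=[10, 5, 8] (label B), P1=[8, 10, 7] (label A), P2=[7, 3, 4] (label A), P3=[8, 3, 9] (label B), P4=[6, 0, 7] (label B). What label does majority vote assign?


d(q,P0) = 14  (label B)
d(q,P1) = 18  (label A)
d(q,P2) = 13  (label A)
d(q,P3) = 9  (label B)
d(q,P4) = 8  (label B)
Votes: A=2, B=3
Majority → B

B


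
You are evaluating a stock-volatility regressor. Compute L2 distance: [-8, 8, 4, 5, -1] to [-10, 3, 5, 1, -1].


d = √((-8+ 10)² + (8-3)² + (4-5)² + (5-1)² + (-1+ 1)²)
  = √(4 + 25 + 1 + 16 + 0)
  = √46 = 6.7823

6.7823


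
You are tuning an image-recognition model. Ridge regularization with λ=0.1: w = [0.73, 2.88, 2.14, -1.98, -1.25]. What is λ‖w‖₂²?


‖w‖₂² = (0.73)² + (2.88)² + (2.14)² + (-1.98)² + (-1.25)²
     = 0.5329 + 8.2944 + 4.5796 + 3.9204 + 1.5625
     = 18.8898
λ·‖w‖₂² = 0.1·18.8898 = 1.88898

1.88898


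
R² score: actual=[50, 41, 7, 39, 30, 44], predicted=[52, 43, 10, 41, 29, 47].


ȳ = 35.1667
SS_res = Σ(y-ŷ)² = 31
SS_tot = Σ(y-ȳ)² = 1166.83
R² = 1 - SS_res/SS_tot = 1 - 0.0266 = 0.9734

0.9734


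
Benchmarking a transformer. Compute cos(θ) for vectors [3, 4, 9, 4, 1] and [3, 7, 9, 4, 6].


A·B = 3·3 + 4·7 + 9·9 + 4·4 + 1·6 = 140
‖A‖ = √123 = 11.0905, ‖B‖ = √191 = 13.8203
cos = 140/(√123·√191) = 140/√23493 = 0.9134

0.9134


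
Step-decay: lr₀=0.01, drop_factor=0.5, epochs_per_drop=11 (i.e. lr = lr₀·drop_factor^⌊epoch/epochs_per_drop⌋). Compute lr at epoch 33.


n_drops = ⌊33/11⌋ = 3
lr = 0.01·0.5^3 = 0.01·0.125 = 0.00125

0.00125


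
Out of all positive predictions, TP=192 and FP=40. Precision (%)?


Precision = TP/(TP+FP)
= 192/(192+40)
= 192/232 = 82.76%

82.76%


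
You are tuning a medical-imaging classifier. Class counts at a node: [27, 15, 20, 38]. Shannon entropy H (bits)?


Probabilities: [27/100, 15/100, 20/100, 38/100] ≈ [0.27, 0.15, 0.2, 0.38]
H = -((27/100)·log₂(27/100) + (15/100)·log₂(15/100) + (20/100)·log₂(20/100) + (38/100)·log₂(38/100))
  = 1.9154 bits

1.9154 bits


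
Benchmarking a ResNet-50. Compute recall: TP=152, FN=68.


Recall = TP/(TP+FN)
= 152/(152+68)
= 152/220 = 69.09%

69.09%


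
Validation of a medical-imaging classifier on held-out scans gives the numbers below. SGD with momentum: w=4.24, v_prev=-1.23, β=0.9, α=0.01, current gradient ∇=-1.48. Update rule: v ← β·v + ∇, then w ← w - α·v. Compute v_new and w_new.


v_new = 0.9·-1.23 - 1.48 = -1.107 - 1.48 = -2.587
w_new = 4.24 - 0.01·-2.587 = 4.24 + 0.02587 = 4.26587

v_new=-2.587, w_new=4.26587


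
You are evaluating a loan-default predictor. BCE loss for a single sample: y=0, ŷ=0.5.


BCE = -[y·ln(p) + (1-y)·ln(1-p)]
= -0 - 1·ln(1-0.5)
= -ln(0.5) = 0.6931

0.6931


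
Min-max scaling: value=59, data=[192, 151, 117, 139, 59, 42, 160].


min=42, max=192
(59-42)/(192-42) = 17/150 = 0.1133

0.1133


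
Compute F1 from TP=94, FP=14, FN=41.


Precision = 94/108 = 0.8704
Recall = 94/135 = 0.6963
F1 = 2·P·R/(P+R) = 2·TP/(2·TP+FP+FN) = 188/(188+14+41) = 188/243 = 0.7737

0.7737


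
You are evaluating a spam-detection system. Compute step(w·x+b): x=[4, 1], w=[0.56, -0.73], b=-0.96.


z = (4)·(0.56) + (1)·(-0.73) - 0.96
  = 0.55
step(z) = 1 (z≥0)

1


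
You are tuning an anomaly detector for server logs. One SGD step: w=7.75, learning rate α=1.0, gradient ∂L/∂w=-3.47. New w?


w_new = w - α·∇
= 7.75 - 1.0·-3.47
= 7.75 + 3.47
= 11.22

11.22


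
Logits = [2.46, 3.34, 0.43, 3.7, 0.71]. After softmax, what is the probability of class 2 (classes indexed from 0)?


Exponentials: e^2.46=11.7048, e^3.34=28.2191, e^0.43=1.5373, e^3.7=40.4473, e^0.71=2.034
Sum = 83.9425
Softmax = [0.1394, 0.3362, 0.0183, 0.4818, 0.0242]
p[2] = 1.5373/83.9425 = 0.0183

0.0183


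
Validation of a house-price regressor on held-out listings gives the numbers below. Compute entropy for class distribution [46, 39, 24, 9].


Probabilities: [46/118, 39/118, 24/118, 9/118] ≈ [0.3898, 0.3305, 0.2034, 0.0763]
H = -((46/118)·log₂(46/118) + (39/118)·log₂(39/118) + (24/118)·log₂(24/118) + (9/118)·log₂(9/118))
  = 1.8082 bits

1.8082 bits


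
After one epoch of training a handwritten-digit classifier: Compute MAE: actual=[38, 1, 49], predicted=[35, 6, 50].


Absolute errors: |38-35|=3, |1-6|=5, |49-50|=1
Sum = 9
MAE = 9/3 = 3

3


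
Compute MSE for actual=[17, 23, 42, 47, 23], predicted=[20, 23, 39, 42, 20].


Squared errors: (17-20)²=9, (23-23)²=0, (42-39)²=9, (47-42)²=25, (23-20)²=9
Sum = 52
MSE = 52/5 = 52/5

52/5


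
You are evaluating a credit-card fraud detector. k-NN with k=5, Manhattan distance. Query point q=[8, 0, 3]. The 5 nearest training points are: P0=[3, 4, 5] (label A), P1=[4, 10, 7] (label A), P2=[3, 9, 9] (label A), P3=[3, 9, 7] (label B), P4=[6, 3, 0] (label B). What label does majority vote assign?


d(q,P0) = 11  (label A)
d(q,P1) = 18  (label A)
d(q,P2) = 20  (label A)
d(q,P3) = 18  (label B)
d(q,P4) = 8  (label B)
Votes: A=3, B=2
Majority → A

A


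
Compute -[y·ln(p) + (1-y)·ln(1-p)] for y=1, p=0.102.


BCE = -[y·ln(p) + (1-y)·ln(1-p)]
= -1·ln(0.102) - 0
= -ln(0.102) = 2.2828

2.2828


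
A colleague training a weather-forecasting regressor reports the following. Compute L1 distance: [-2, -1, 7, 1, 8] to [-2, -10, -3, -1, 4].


d = |-2+ 2| + |-1+ 10| + |7+ 3| + |1+ 1| + |8-4|
  = 0 + 9 + 10 + 2 + 4
  = 25

25


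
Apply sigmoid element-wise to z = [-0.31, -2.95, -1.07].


σ(-0.31) = 1/(1+e^0.31) = 0.4231
σ(-2.95) = 1/(1+e^2.95) = 0.0497
σ(-1.07) = 1/(1+e^1.07) = 0.2554
result = [0.4231, 0.0497, 0.2554]

[0.4231, 0.0497, 0.2554]


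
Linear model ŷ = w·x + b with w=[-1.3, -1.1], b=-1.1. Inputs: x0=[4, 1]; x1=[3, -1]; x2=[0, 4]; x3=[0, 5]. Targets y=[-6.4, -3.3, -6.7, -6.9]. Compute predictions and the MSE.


ŷ0 = (-1.3)·(4) + (-1.1)·(1) - 1.1 = -7.4
ŷ1 = (-1.3)·(3) + (-1.1)·(-1) - 1.1 = -3.9
ŷ2 = (-1.3)·(0) + (-1.1)·(4) - 1.1 = -5.5
ŷ3 = (-1.3)·(0) + (-1.1)·(5) - 1.1 = -6.6
errors² = [1.0, 0.36, 1.44, 0.09]
MSE = 2.8900/4 = 0.7225

0.7225


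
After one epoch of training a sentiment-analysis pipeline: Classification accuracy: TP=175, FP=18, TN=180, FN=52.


Accuracy = (TP+TN)/(TP+TN+FP+FN)
= (175+180)/(425)
= 355/425 = 83.53%

83.53%


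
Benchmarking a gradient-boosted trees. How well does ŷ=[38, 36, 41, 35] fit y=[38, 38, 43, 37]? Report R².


ȳ = 39
SS_res = Σ(y-ŷ)² = 12
SS_tot = Σ(y-ȳ)² = 22
R² = 1 - SS_res/SS_tot = 1 - 0.5455 = 0.4545

0.4545


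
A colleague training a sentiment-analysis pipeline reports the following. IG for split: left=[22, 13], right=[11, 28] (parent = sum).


Parent = [33, 41], H_parent = 0.9916
H_left = 0.9518 (n=35), H_right = 0.8582 (n=39)
H_children = (35/74)·0.9518 + (39/74)·0.8582 = 0.9025
IG = 0.9916 - 0.9025 = 0.0891

0.0891


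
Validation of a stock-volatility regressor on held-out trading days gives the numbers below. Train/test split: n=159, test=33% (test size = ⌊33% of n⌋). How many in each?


Test = ⌊159·33/100⌋ = 52
Train = 159 - 52 = 107

Train: 107, Test: 52


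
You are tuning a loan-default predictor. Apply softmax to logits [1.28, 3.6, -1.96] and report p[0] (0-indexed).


Exponentials: e^1.28=3.5966, e^3.6=36.5982, e^-1.96=0.1409
Sum = 40.3357
Softmax = [0.0892, 0.9073, 0.0035]
p[0] = 3.5966/40.3357 = 0.0892

0.0892


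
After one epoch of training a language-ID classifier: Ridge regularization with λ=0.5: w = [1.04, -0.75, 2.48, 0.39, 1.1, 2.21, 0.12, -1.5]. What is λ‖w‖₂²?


‖w‖₂² = (1.04)² + (-0.75)² + (2.48)² + (0.39)² + (1.1)² + (2.21)² + (0.12)² + (-1.5)²
     = 1.0816 + 0.5625 + 6.1504 + 0.1521 + 1.21 + 4.8841 + 0.0144 + 2.25
     = 16.3051
λ·‖w‖₂² = 0.5·16.3051 = 8.15255

8.15255


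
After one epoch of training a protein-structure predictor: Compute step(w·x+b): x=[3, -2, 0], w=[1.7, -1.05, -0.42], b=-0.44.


z = (3)·(1.7) + (-2)·(-1.05) + (0)·(-0.42) - 0.44
  = 6.76
step(z) = 1 (z≥0)

1


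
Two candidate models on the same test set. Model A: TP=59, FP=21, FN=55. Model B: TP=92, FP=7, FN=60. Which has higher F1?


Model A: P=59/80=0.7375, R=59/114=0.5175, F1=2PR/(P+R)=2TP/(2TP+FP+FN)=118/194=0.6082
Model B: P=92/99=0.9293, R=92/152=0.6053, F1=2PR/(P+R)=2TP/(2TP+FP+FN)=184/251=0.7331
0.6082 < 0.7331 → Model B

Model B


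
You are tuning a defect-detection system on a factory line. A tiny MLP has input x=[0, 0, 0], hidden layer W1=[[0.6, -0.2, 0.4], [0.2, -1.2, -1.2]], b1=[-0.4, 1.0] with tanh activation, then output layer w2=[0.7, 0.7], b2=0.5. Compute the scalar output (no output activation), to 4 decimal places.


z1[0] = (0.6)·(0) + (-0.2)·(0) + (0.4)·(0) - 0.4 = -0.4
z1[1] = (0.2)·(0) + (-1.2)·(0) + (-1.2)·(0) + 1.0 = 1.0
h = tanh(z1) = [-0.3799, 0.7616]
output = (0.7)·(-0.3799) + (0.7)·(0.7616) + 0.5 = 0.7672

0.7672


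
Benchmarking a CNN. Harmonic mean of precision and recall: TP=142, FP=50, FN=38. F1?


Precision = 142/192 = 0.7396
Recall = 142/180 = 0.7889
F1 = 2·P·R/(P+R) = 2·TP/(2·TP+FP+FN) = 284/(284+50+38) = 284/372 = 0.7634

0.7634


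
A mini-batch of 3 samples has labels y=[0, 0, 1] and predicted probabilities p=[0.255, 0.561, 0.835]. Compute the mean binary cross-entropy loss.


L[0] = -ln(1-0.255) = -ln(0.745) = 0.2944
L[1] = -ln(1-0.561) = -ln(0.439) = 0.8233
L[2] = -ln(0.835) = 0.1803
mean = (0.2944 + 0.8233 + 0.1803)/3 = 0.4327

0.4327


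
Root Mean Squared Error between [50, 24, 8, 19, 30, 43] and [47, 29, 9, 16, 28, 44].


MSE = 49/6 = 8.1667
RMSE = √(49/6) = 2.8577

2.8577


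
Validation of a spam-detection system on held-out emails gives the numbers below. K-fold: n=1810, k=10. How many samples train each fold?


Fold size = 1810/10 = 181
Training per fold = 1810 - 181 = 1629

1629


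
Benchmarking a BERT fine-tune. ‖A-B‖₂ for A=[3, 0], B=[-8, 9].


d = √((3+ 8)² + (0-9)²)
  = √(121 + 81)
  = √202 = 14.2127

14.2127


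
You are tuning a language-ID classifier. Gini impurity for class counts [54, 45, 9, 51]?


Probabilities: [54/159, 45/159, 9/159, 51/159] ≈ [0.3396, 0.283, 0.0566, 0.3208]
Σpᵢ² = (2916 + 2025 + 81 + 2601)/159² = 7623/25281
Gini = 1 - Σpᵢ² = 1 - 7623/25281 = 0.6985

0.6985


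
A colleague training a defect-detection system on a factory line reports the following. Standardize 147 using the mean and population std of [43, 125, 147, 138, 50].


μ = 100.6, σ = 44.7777
z = (147 - 100.6)/44.7777 = 1.0362

1.0362


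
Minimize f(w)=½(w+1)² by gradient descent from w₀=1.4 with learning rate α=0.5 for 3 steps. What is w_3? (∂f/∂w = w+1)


step 1: grad = 1.4+1 = 2.4; w = 1.4 - 0.5·(2.4) = 0.2
step 2: grad = 0.2+1 = 1.2; w = 0.2 - 0.5·(1.2) = -0.4
step 3: grad = -0.4+1 = 0.6; w = -0.4 - 0.5·(0.6) = -0.7

-0.7


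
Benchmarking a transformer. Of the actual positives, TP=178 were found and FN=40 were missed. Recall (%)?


Recall = TP/(TP+FN)
= 178/(178+40)
= 178/218 = 81.65%

81.65%


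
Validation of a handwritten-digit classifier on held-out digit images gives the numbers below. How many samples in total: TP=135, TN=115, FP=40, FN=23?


Total = TP + TN + FP + FN
= 135 + 115 + 40 + 23
= 313
(Predicted positive: 175, predicted negative: 138)

313


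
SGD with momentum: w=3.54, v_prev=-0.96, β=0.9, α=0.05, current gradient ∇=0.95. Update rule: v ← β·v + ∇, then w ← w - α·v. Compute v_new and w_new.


v_new = 0.9·-0.96 + 0.95 = -0.864 + 0.95 = 0.086
w_new = 3.54 - 0.05·0.086 = 3.54 - 0.0043 = 3.5357

v_new=0.086, w_new=3.5357


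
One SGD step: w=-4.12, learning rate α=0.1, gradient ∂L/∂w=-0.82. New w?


w_new = w - α·∇
= -4.12 - 0.1·-0.82
= -4.12 + 0.082
= -4.038

-4.038


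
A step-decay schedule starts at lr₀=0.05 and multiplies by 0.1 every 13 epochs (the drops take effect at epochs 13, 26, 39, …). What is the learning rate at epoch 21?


n_drops = ⌊21/13⌋ = 1
lr = 0.05·0.1^1 = 0.05·0.1 = 0.005

0.005


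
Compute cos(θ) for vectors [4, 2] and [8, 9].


A·B = 4·8 + 2·9 = 50
‖A‖ = √20 = 4.4721, ‖B‖ = √145 = 12.0416
cos = 50/(√20·√145) = 50/√2900 = 0.9285

0.9285


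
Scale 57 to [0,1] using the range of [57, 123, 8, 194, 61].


min=8, max=194
(57-8)/(194-8) = 49/186 = 0.2634

0.2634


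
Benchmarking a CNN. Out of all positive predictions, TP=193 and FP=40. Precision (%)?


Precision = TP/(TP+FP)
= 193/(193+40)
= 193/233 = 82.83%

82.83%


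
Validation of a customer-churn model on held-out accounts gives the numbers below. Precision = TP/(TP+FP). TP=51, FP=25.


Precision = TP/(TP+FP)
= 51/(51+25)
= 51/76 = 67.11%

67.11%


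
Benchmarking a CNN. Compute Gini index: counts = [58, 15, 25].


Probabilities: [58/98, 15/98, 25/98] ≈ [0.5918, 0.1531, 0.2551]
Σpᵢ² = (3364 + 225 + 625)/98² = 4214/9604
Gini = 1 - Σpᵢ² = 1 - 4214/9604 = 0.5612

0.5612


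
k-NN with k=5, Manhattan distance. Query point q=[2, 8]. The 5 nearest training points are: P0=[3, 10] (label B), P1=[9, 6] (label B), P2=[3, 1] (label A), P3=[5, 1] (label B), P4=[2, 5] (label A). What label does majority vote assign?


d(q,P0) = 3  (label B)
d(q,P1) = 9  (label B)
d(q,P2) = 8  (label A)
d(q,P3) = 10  (label B)
d(q,P4) = 3  (label A)
Votes: A=2, B=3
Majority → B

B


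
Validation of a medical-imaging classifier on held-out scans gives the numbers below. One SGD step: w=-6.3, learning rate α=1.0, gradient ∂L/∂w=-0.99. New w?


w_new = w - α·∇
= -6.3 - 1.0·-0.99
= -6.3 + 0.99
= -5.31

-5.31


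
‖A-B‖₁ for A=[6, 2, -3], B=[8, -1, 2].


d = |6-8| + |2+ 1| + |-3-2|
  = 2 + 3 + 5
  = 10

10


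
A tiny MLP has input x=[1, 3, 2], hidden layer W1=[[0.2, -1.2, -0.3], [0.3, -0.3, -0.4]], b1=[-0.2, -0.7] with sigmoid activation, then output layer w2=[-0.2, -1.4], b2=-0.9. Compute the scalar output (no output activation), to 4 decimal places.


z1[0] = (0.2)·(1) + (-1.2)·(3) + (-0.3)·(2) - 0.2 = -4.2
z1[1] = (0.3)·(1) + (-0.3)·(3) + (-0.4)·(2) - 0.7 = -2.1
h = sigmoid(z1) = [0.0148, 0.1091]
output = (-0.2)·(0.0148) + (-1.4)·(0.1091) - 0.9 = -1.0557

-1.0557


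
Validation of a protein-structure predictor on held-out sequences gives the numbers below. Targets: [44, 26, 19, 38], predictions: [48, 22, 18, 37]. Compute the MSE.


Squared errors: (44-48)²=16, (26-22)²=16, (19-18)²=1, (38-37)²=1
Sum = 34
MSE = 34/4 = 17/2

17/2


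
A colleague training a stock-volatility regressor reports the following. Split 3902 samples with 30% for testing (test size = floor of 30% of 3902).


Test = ⌊3902·30/100⌋ = 1170
Train = 3902 - 1170 = 2732

Train: 2732, Test: 1170


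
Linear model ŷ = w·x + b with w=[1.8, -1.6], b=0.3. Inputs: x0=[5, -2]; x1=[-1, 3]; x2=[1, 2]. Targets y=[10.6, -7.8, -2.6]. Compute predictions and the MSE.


ŷ0 = (1.8)·(5) + (-1.6)·(-2) + 0.3 = 12.5
ŷ1 = (1.8)·(-1) + (-1.6)·(3) + 0.3 = -6.3
ŷ2 = (1.8)·(1) + (-1.6)·(2) + 0.3 = -1.1
errors² = [3.61, 2.25, 2.25]
MSE = 8.1100/3 = 2.7033

2.7033


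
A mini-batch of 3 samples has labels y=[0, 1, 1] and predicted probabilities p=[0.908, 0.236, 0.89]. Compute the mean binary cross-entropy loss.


L[0] = -ln(1-0.908) = -ln(0.092) = 2.386
L[1] = -ln(0.236) = 1.4439
L[2] = -ln(0.89) = 0.1165
mean = (2.386 + 1.4439 + 0.1165)/3 = 1.3155

1.3155


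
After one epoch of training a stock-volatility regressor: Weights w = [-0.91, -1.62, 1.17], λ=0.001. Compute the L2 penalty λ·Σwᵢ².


‖w‖₂² = (-0.91)² + (-1.62)² + (1.17)²
     = 0.8281 + 2.6244 + 1.3689
     = 4.8214
λ·‖w‖₂² = 0.001·4.8214 = 0.004821

0.004821


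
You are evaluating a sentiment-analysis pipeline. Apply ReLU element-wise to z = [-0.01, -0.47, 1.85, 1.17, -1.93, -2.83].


ReLU(-0.01) = max(0, -0.01) = 0.0
ReLU(-0.47) = max(0, -0.47) = 0.0
ReLU(1.85) = max(0, 1.85) = 1.85
ReLU(1.17) = max(0, 1.17) = 1.17
ReLU(-1.93) = max(0, -1.93) = 0.0
ReLU(-2.83) = max(0, -2.83) = 0.0
result = [0.0, 0.0, 1.85, 1.17, 0.0, 0.0]

[0.0, 0.0, 1.85, 1.17, 0.0, 0.0]


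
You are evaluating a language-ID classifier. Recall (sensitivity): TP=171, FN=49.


Recall = TP/(TP+FN)
= 171/(171+49)
= 171/220 = 77.73%

77.73%


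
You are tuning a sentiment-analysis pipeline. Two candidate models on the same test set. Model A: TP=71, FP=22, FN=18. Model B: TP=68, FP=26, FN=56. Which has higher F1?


Model A: P=71/93=0.7634, R=71/89=0.7978, F1=2PR/(P+R)=2TP/(2TP+FP+FN)=142/182=0.7802
Model B: P=68/94=0.7234, R=68/124=0.5484, F1=2PR/(P+R)=2TP/(2TP+FP+FN)=136/218=0.6239
0.7802 > 0.6239 → Model A

Model A


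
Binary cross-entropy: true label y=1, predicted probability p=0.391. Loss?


BCE = -[y·ln(p) + (1-y)·ln(1-p)]
= -1·ln(0.391) - 0
= -ln(0.391) = 0.939

0.939


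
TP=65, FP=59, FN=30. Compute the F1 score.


Precision = 65/124 = 0.5242
Recall = 65/95 = 0.6842
F1 = 2·P·R/(P+R) = 2·TP/(2·TP+FP+FN) = 130/(130+59+30) = 130/219 = 0.5936

0.5936


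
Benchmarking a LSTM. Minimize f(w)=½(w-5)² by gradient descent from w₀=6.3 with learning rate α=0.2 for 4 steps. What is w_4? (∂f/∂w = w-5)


step 1: grad = 6.3-5 = 1.3; w = 6.3 - 0.2·(1.3) = 6.04
step 2: grad = 6.04-5 = 1.04; w = 6.04 - 0.2·(1.04) = 5.832
step 3: grad = 5.832-5 = 0.832; w = 5.832 - 0.2·(0.832) = 5.6656
step 4: grad = 5.6656-5 = 0.6656; w = 5.6656 - 0.2·(0.6656) = 5.53248

5.53248


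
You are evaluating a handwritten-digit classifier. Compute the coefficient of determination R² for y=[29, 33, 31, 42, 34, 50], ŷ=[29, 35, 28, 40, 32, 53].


ȳ = 36.5
SS_res = Σ(y-ŷ)² = 30
SS_tot = Σ(y-ȳ)² = 317.5
R² = 1 - SS_res/SS_tot = 1 - 0.0945 = 0.9055

0.9055


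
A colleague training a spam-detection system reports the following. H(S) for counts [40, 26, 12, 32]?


Probabilities: [40/110, 26/110, 12/110, 32/110] ≈ [0.3636, 0.2364, 0.1091, 0.2909]
H = -((40/110)·log₂(40/110) + (26/110)·log₂(26/110) + (12/110)·log₂(12/110) + (32/110)·log₂(32/110))
  = 1.8895 bits

1.8895 bits


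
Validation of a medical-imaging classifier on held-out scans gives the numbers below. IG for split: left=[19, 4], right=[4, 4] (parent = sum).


Parent = [23, 8], H_parent = 0.8238
H_left = 0.6666 (n=23), H_right = 1 (n=8)
H_children = (23/31)·0.6666 + (8/31)·1 = 0.7526
IG = 0.8238 - 0.7526 = 0.0712

0.0712


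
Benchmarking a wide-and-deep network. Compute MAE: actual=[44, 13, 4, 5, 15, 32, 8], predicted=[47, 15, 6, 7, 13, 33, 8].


Absolute errors: |44-47|=3, |13-15|=2, |4-6|=2, |5-7|=2, |15-13|=2, |32-33|=1, |8-8|=0
Sum = 12
MAE = 12/7 = 12/7

12/7


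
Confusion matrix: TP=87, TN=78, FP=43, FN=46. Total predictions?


Total = TP + TN + FP + FN
= 87 + 78 + 43 + 46
= 254
(Predicted positive: 130, predicted negative: 124)

254


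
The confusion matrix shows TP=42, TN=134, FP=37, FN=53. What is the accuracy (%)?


Accuracy = (TP+TN)/(TP+TN+FP+FN)
= (42+134)/(266)
= 176/266 = 66.17%

66.17%


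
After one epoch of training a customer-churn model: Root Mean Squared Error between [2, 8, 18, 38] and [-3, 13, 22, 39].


MSE = 67/4 = 16.75
RMSE = √(67/4) = 4.0927

4.0927


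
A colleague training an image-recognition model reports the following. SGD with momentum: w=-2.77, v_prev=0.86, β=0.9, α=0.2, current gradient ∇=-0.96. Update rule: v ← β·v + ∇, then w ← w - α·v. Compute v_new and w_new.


v_new = 0.9·0.86 - 0.96 = 0.774 - 0.96 = -0.186
w_new = -2.77 - 0.2·-0.186 = -2.77 + 0.0372 = -2.7328

v_new=-0.186, w_new=-2.7328


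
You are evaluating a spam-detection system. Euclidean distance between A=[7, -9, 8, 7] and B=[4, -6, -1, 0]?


d = √((7-4)² + (-9+ 6)² + (8+ 1)² + (7-0)²)
  = √(9 + 9 + 81 + 49)
  = √148 = 12.1655

12.1655


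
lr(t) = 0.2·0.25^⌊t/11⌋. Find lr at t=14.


n_drops = ⌊14/11⌋ = 1
lr = 0.2·0.25^1 = 0.2·0.25 = 0.05

0.05


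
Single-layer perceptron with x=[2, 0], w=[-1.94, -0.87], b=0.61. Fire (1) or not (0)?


z = (2)·(-1.94) + (0)·(-0.87) + 0.61
  = -3.27
step(z) = 0 (z<0)

0
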